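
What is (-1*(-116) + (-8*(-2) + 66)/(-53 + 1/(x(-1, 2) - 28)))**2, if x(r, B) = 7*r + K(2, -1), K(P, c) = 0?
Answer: 11281201369/861184 ≈ 13100.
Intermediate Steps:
x(r, B) = 7*r (x(r, B) = 7*r + 0 = 7*r)
(-1*(-116) + (-8*(-2) + 66)/(-53 + 1/(x(-1, 2) - 28)))**2 = (-1*(-116) + (-8*(-2) + 66)/(-53 + 1/(7*(-1) - 28)))**2 = (116 + (16 + 66)/(-53 + 1/(-7 - 28)))**2 = (116 + 82/(-53 + 1/(-35)))**2 = (116 + 82/(-53 - 1/35))**2 = (116 + 82/(-1856/35))**2 = (116 + 82*(-35/1856))**2 = (116 - 1435/928)**2 = (106213/928)**2 = 11281201369/861184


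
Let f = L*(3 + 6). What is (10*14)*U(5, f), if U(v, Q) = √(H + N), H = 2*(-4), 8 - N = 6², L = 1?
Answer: 840*I ≈ 840.0*I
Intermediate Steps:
f = 9 (f = 1*(3 + 6) = 1*9 = 9)
N = -28 (N = 8 - 1*6² = 8 - 1*36 = 8 - 36 = -28)
H = -8
U(v, Q) = 6*I (U(v, Q) = √(-8 - 28) = √(-36) = 6*I)
(10*14)*U(5, f) = (10*14)*(6*I) = 140*(6*I) = 840*I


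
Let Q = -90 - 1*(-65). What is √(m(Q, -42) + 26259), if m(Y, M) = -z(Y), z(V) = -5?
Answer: 14*√134 ≈ 162.06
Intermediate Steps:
Q = -25 (Q = -90 + 65 = -25)
m(Y, M) = 5 (m(Y, M) = -1*(-5) = 5)
√(m(Q, -42) + 26259) = √(5 + 26259) = √26264 = 14*√134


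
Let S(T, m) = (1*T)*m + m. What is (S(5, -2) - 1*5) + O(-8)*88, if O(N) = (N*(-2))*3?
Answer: 4207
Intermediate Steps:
S(T, m) = m + T*m (S(T, m) = T*m + m = m + T*m)
O(N) = -6*N (O(N) = -2*N*3 = -6*N)
(S(5, -2) - 1*5) + O(-8)*88 = (-2*(1 + 5) - 1*5) - 6*(-8)*88 = (-2*6 - 5) + 48*88 = (-12 - 5) + 4224 = -17 + 4224 = 4207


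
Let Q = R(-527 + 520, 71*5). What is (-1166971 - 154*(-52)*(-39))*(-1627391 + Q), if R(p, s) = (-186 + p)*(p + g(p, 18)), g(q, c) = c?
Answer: 2410512358462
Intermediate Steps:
R(p, s) = (-186 + p)*(18 + p) (R(p, s) = (-186 + p)*(p + 18) = (-186 + p)*(18 + p))
Q = -2123 (Q = -3348 + (-527 + 520)² - 168*(-527 + 520) = -3348 + (-7)² - 168*(-7) = -3348 + 49 + 1176 = -2123)
(-1166971 - 154*(-52)*(-39))*(-1627391 + Q) = (-1166971 - 154*(-52)*(-39))*(-1627391 - 2123) = (-1166971 + 8008*(-39))*(-1629514) = (-1166971 - 312312)*(-1629514) = -1479283*(-1629514) = 2410512358462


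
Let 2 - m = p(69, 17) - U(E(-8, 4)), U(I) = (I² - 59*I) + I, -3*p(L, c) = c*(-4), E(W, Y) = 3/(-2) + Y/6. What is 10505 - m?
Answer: 377159/36 ≈ 10477.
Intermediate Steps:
E(W, Y) = -3/2 + Y/6 (E(W, Y) = 3*(-½) + Y*(⅙) = -3/2 + Y/6)
p(L, c) = 4*c/3 (p(L, c) = -c*(-4)/3 = -(-4)*c/3 = 4*c/3)
U(I) = I² - 58*I
m = 1021/36 (m = 2 - ((4/3)*17 - (-3/2 + (⅙)*4)*(-58 + (-3/2 + (⅙)*4))) = 2 - (68/3 - (-3/2 + ⅔)*(-58 + (-3/2 + ⅔))) = 2 - (68/3 - (-5)*(-58 - ⅚)/6) = 2 - (68/3 - (-5)*(-353)/(6*6)) = 2 - (68/3 - 1*1765/36) = 2 - (68/3 - 1765/36) = 2 - 1*(-949/36) = 2 + 949/36 = 1021/36 ≈ 28.361)
10505 - m = 10505 - 1*1021/36 = 10505 - 1021/36 = 377159/36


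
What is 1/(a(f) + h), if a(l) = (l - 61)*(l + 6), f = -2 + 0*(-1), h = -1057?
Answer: -1/1309 ≈ -0.00076394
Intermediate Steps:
f = -2 (f = -2 + 0 = -2)
a(l) = (-61 + l)*(6 + l)
1/(a(f) + h) = 1/((-366 + (-2)² - 55*(-2)) - 1057) = 1/((-366 + 4 + 110) - 1057) = 1/(-252 - 1057) = 1/(-1309) = -1/1309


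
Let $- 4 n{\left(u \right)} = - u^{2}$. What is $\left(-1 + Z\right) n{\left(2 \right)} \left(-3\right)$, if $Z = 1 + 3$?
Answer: $-9$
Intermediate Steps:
$n{\left(u \right)} = \frac{u^{2}}{4}$ ($n{\left(u \right)} = - \frac{\left(-1\right) u^{2}}{4} = \frac{u^{2}}{4}$)
$Z = 4$
$\left(-1 + Z\right) n{\left(2 \right)} \left(-3\right) = \left(-1 + 4\right) \frac{2^{2}}{4} \left(-3\right) = 3 \cdot \frac{1}{4} \cdot 4 \left(-3\right) = 3 \cdot 1 \left(-3\right) = 3 \left(-3\right) = -9$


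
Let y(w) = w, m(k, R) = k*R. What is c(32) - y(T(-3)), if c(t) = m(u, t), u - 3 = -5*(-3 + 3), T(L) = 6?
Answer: 90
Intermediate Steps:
u = 3 (u = 3 - 5*(-3 + 3) = 3 - 5*0 = 3 + 0 = 3)
m(k, R) = R*k
c(t) = 3*t (c(t) = t*3 = 3*t)
c(32) - y(T(-3)) = 3*32 - 1*6 = 96 - 6 = 90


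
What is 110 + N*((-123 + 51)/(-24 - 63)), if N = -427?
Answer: -7058/29 ≈ -243.38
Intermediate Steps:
110 + N*((-123 + 51)/(-24 - 63)) = 110 - 427*(-123 + 51)/(-24 - 63) = 110 - (-30744)/(-87) = 110 - (-30744)*(-1)/87 = 110 - 427*24/29 = 110 - 10248/29 = -7058/29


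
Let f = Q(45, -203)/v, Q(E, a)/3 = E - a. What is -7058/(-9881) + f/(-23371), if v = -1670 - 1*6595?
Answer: 454446637578/636208984505 ≈ 0.71430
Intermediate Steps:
Q(E, a) = -3*a + 3*E (Q(E, a) = 3*(E - a) = -3*a + 3*E)
v = -8265 (v = -1670 - 6595 = -8265)
f = -248/2755 (f = (-3*(-203) + 3*45)/(-8265) = (609 + 135)*(-1/8265) = 744*(-1/8265) = -248/2755 ≈ -0.090018)
-7058/(-9881) + f/(-23371) = -7058/(-9881) - 248/2755/(-23371) = -7058*(-1/9881) - 248/2755*(-1/23371) = 7058/9881 + 248/64387105 = 454446637578/636208984505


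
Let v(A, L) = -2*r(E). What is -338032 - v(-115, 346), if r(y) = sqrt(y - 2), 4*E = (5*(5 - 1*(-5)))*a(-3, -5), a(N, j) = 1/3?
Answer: -338032 + sqrt(78)/3 ≈ -3.3803e+5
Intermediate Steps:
a(N, j) = 1/3
E = 25/6 (E = ((5*(5 - 1*(-5)))*(1/3))/4 = ((5*(5 + 5))*(1/3))/4 = ((5*10)*(1/3))/4 = (50*(1/3))/4 = (1/4)*(50/3) = 25/6 ≈ 4.1667)
r(y) = sqrt(-2 + y)
v(A, L) = -sqrt(78)/3 (v(A, L) = -2*sqrt(-2 + 25/6) = -sqrt(78)/3)
-338032 - v(-115, 346) = -338032 - (-1)*sqrt(78)/3 = -338032 + sqrt(78)/3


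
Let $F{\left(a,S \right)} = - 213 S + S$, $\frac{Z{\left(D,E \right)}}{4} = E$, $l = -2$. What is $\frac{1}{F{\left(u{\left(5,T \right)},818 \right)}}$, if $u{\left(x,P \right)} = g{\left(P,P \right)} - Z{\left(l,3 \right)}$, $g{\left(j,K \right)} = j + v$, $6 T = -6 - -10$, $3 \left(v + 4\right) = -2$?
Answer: $- \frac{1}{173416} \approx -5.7665 \cdot 10^{-6}$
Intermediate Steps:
$v = - \frac{14}{3}$ ($v = -4 + \frac{1}{3} \left(-2\right) = -4 - \frac{2}{3} = - \frac{14}{3} \approx -4.6667$)
$Z{\left(D,E \right)} = 4 E$
$T = \frac{2}{3}$ ($T = \frac{-6 - -10}{6} = \frac{-6 + 10}{6} = \frac{1}{6} \cdot 4 = \frac{2}{3} \approx 0.66667$)
$g{\left(j,K \right)} = - \frac{14}{3} + j$ ($g{\left(j,K \right)} = j - \frac{14}{3} = - \frac{14}{3} + j$)
$u{\left(x,P \right)} = - \frac{50}{3} + P$ ($u{\left(x,P \right)} = \left(- \frac{14}{3} + P\right) - 4 \cdot 3 = \left(- \frac{14}{3} + P\right) - 12 = - \frac{50}{3} + P$)
$F{\left(a,S \right)} = - 212 S$
$\frac{1}{F{\left(u{\left(5,T \right)},818 \right)}} = \frac{1}{\left(-212\right) 818} = \frac{1}{-173416} = - \frac{1}{173416}$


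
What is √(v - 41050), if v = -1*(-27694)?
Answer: 6*I*√371 ≈ 115.57*I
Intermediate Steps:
v = 27694
√(v - 41050) = √(27694 - 41050) = √(-13356) = 6*I*√371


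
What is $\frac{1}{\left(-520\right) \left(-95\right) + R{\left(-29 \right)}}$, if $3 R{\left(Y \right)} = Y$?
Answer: $\frac{3}{148171} \approx 2.0247 \cdot 10^{-5}$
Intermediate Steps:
$R{\left(Y \right)} = \frac{Y}{3}$
$\frac{1}{\left(-520\right) \left(-95\right) + R{\left(-29 \right)}} = \frac{1}{\left(-520\right) \left(-95\right) + \frac{1}{3} \left(-29\right)} = \frac{1}{49400 - \frac{29}{3}} = \frac{1}{\frac{148171}{3}} = \frac{3}{148171}$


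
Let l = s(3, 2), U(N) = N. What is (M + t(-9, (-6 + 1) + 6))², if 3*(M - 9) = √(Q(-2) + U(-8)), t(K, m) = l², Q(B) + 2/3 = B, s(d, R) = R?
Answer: 4531/27 + 104*I*√6/9 ≈ 167.81 + 28.305*I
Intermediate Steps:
Q(B) = -⅔ + B
l = 2
t(K, m) = 4 (t(K, m) = 2² = 4)
M = 9 + 4*I*√6/9 (M = 9 + √((-⅔ - 2) - 8)/3 = 9 + √(-8/3 - 8)/3 = 9 + √(-32/3)/3 = 9 + (4*I*√6/3)/3 = 9 + 4*I*√6/9 ≈ 9.0 + 1.0887*I)
(M + t(-9, (-6 + 1) + 6))² = ((9 + 4*I*√6/9) + 4)² = (13 + 4*I*√6/9)²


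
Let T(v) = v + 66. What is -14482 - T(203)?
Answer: -14751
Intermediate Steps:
T(v) = 66 + v
-14482 - T(203) = -14482 - (66 + 203) = -14482 - 1*269 = -14482 - 269 = -14751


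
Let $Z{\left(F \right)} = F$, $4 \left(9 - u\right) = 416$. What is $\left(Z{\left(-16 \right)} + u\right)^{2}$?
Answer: $12321$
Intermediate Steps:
$u = -95$ ($u = 9 - 104 = -95$)
$\left(Z{\left(-16 \right)} + u\right)^{2} = \left(-16 - 95\right)^{2} = \left(-111\right)^{2} = 12321$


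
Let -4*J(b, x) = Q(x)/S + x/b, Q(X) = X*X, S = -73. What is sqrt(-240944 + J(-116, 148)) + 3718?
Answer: 3718 + 5*I*sqrt(172719753095)/4234 ≈ 3718.0 + 490.78*I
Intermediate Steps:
Q(X) = X**2
J(b, x) = x**2/292 - x/(4*b) (J(b, x) = -(x**2/(-73) + x/b)/4 = -(x**2*(-1/73) + x/b)/4 = -(-x**2/73 + x/b)/4 = x**2/292 - x/(4*b))
sqrt(-240944 + J(-116, 148)) + 3718 = sqrt(-240944 + (1/292)*148*(-73 - 116*148)/(-116)) + 3718 = sqrt(-240944 + (1/292)*148*(-1/116)*(-73 - 17168)) + 3718 = sqrt(-240944 + (1/292)*148*(-1/116)*(-17241)) + 3718 = sqrt(-240944 + 637917/8468) + 3718 = sqrt(-2039675875/8468) + 3718 = 5*I*sqrt(172719753095)/4234 + 3718 = 3718 + 5*I*sqrt(172719753095)/4234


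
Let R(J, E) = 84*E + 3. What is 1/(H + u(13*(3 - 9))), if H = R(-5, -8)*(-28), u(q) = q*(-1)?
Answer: 1/18810 ≈ 5.3163e-5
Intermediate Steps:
R(J, E) = 3 + 84*E
u(q) = -q
H = 18732 (H = (3 + 84*(-8))*(-28) = (3 - 672)*(-28) = -669*(-28) = 18732)
1/(H + u(13*(3 - 9))) = 1/(18732 - 13*(3 - 9)) = 1/(18732 - 13*(-6)) = 1/(18732 - 1*(-78)) = 1/(18732 + 78) = 1/18810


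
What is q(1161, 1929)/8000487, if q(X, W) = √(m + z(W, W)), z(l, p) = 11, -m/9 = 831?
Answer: 2*I*√1867/8000487 ≈ 1.0802e-5*I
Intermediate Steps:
m = -7479 (m = -9*831 = -7479)
q(X, W) = 2*I*√1867 (q(X, W) = √(-7479 + 11) = √(-7468) = 2*I*√1867)
q(1161, 1929)/8000487 = (2*I*√1867)/8000487 = (2*I*√1867)*(1/8000487) = 2*I*√1867/8000487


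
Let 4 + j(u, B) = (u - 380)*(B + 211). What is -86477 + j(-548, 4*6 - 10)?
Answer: -295281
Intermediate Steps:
j(u, B) = -4 + (-380 + u)*(211 + B) (j(u, B) = -4 + (u - 380)*(B + 211) = -4 + (-380 + u)*(211 + B))
-86477 + j(-548, 4*6 - 10) = -86477 + (-80184 - 380*(4*6 - 10) + 211*(-548) + (4*6 - 10)*(-548)) = -86477 + (-80184 - 380*(24 - 10) - 115628 + (24 - 10)*(-548)) = -86477 + (-80184 - 380*14 - 115628 + 14*(-548)) = -86477 + (-80184 - 5320 - 115628 - 7672) = -86477 - 208804 = -295281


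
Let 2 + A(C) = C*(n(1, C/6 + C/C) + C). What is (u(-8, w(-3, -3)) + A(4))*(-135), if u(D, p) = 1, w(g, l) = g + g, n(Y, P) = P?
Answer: -2925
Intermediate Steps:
w(g, l) = 2*g
A(C) = -2 + C*(1 + 7*C/6) (A(C) = -2 + C*((C/6 + C/C) + C) = -2 + C*((C*(1/6) + 1) + C) = -2 + C*((C/6 + 1) + C) = -2 + C*((1 + C/6) + C) = -2 + C*(1 + 7*C/6))
(u(-8, w(-3, -3)) + A(4))*(-135) = (1 + (-2 + 4 + (7/6)*4**2))*(-135) = (1 + (-2 + 4 + (7/6)*16))*(-135) = (1 + (-2 + 4 + 56/3))*(-135) = (1 + 62/3)*(-135) = (65/3)*(-135) = -2925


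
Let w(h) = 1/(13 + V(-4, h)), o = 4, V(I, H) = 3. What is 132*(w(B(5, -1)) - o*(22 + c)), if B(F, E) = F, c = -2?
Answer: -42207/4 ≈ -10552.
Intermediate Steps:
w(h) = 1/16 (w(h) = 1/(13 + 3) = 1/16)
132*(w(B(5, -1)) - o*(22 + c)) = 132*(1/16 - 4*(22 - 2)) = 132*(1/16 - 4*20) = 132*(1/16 - 1*80) = 132*(1/16 - 80) = 132*(-1279/16) = -42207/4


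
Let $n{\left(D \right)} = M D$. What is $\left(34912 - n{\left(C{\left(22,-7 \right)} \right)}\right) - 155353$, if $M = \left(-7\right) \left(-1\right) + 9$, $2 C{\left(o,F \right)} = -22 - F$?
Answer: $-120321$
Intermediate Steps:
$C{\left(o,F \right)} = -11 - \frac{F}{2}$ ($C{\left(o,F \right)} = \frac{-22 - F}{2} = -11 - \frac{F}{2}$)
$M = 16$ ($M = 7 + 9 = 16$)
$n{\left(D \right)} = 16 D$
$\left(34912 - n{\left(C{\left(22,-7 \right)} \right)}\right) - 155353 = \left(34912 - 16 \left(-11 - - \frac{7}{2}\right)\right) - 155353 = \left(34912 - 16 \left(-11 + \frac{7}{2}\right)\right) - 155353 = \left(34912 - 16 \left(- \frac{15}{2}\right)\right) - 155353 = \left(34912 - -120\right) - 155353 = \left(34912 + 120\right) - 155353 = 35032 - 155353 = -120321$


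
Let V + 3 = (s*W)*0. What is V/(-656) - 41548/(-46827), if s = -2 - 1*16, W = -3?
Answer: 27395969/30718512 ≈ 0.89184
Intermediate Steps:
s = -18 (s = -2 - 16 = -18)
V = -3 (V = -3 - 18*(-3)*0 = -3 + 54*0 = -3 + 0 = -3)
V/(-656) - 41548/(-46827) = -3/(-656) - 41548/(-46827) = -3*(-1/656) - 41548*(-1/46827) = 3/656 + 41548/46827 = 27395969/30718512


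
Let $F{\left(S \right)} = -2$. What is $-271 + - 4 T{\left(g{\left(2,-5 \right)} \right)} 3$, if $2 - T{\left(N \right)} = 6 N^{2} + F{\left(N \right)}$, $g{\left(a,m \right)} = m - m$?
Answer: $-319$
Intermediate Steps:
$g{\left(a,m \right)} = 0$
$T{\left(N \right)} = 4 - 6 N^{2}$ ($T{\left(N \right)} = 2 - \left(6 N^{2} - 2\right) = 2 - \left(-2 + 6 N^{2}\right) = 4 - 6 N^{2}$)
$-271 + - 4 T{\left(g{\left(2,-5 \right)} \right)} 3 = -271 + - 4 \left(4 - 6 \cdot 0^{2}\right) 3 = -271 + - 4 \left(4 - 0\right) 3 = -271 + - 4 \left(4 + 0\right) 3 = -271 + \left(-4\right) 4 \cdot 3 = -271 - 48 = -319$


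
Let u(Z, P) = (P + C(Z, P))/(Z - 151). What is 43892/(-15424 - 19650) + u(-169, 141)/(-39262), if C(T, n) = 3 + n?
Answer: -55144206919/44066412416 ≈ -1.2514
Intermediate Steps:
u(Z, P) = (3 + 2*P)/(-151 + Z) (u(Z, P) = (P + (3 + P))/(Z - 151) = (3 + 2*P)/(-151 + Z))
43892/(-15424 - 19650) + u(-169, 141)/(-39262) = 43892/(-15424 - 19650) + ((3 + 2*141)/(-151 - 169))/(-39262) = 43892/(-35074) + ((3 + 282)/(-320))*(-1/39262) = 43892*(-1/35074) - 1/320*285*(-1/39262) = -21946/17537 - 57/64*(-1/39262) = -21946/17537 + 57/2512768 = -55144206919/44066412416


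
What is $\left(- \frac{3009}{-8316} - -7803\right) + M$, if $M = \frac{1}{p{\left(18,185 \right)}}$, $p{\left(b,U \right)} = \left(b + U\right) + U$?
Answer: $\frac{524549959}{67221} \approx 7803.4$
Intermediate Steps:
$p{\left(b,U \right)} = b + 2 U$ ($p{\left(b,U \right)} = \left(U + b\right) + U = b + 2 U$)
$M = \frac{1}{388}$ ($M = \frac{1}{18 + 2 \cdot 185} = \frac{1}{18 + 370} = \frac{1}{388} \approx 0.0025773$)
$\left(- \frac{3009}{-8316} - -7803\right) + M = \left(- \frac{3009}{-8316} - -7803\right) + \frac{1}{388} = \left(\left(-3009\right) \left(- \frac{1}{8316}\right) + 7803\right) + \frac{1}{388} = \left(\frac{1003}{2772} + 7803\right) + \frac{1}{388} = \frac{21630919}{2772} + \frac{1}{388} = \frac{524549959}{67221}$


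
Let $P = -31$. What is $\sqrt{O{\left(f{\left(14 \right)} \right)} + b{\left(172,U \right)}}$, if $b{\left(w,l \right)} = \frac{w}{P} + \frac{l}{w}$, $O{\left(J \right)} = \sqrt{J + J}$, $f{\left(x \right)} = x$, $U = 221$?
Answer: $\frac{\sqrt{-30303089 + 14215112 \sqrt{7}}}{2666} \approx 1.0139$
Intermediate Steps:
$O{\left(J \right)} = \sqrt{2} \sqrt{J}$ ($O{\left(J \right)} = \sqrt{2 J} = \sqrt{2} \sqrt{J}$)
$b{\left(w,l \right)} = - \frac{w}{31} + \frac{l}{w}$ ($b{\left(w,l \right)} = \frac{w}{-31} + \frac{l}{w} = w \left(- \frac{1}{31}\right) + \frac{l}{w} = - \frac{w}{31} + \frac{l}{w}$)
$\sqrt{O{\left(f{\left(14 \right)} \right)} + b{\left(172,U \right)}} = \sqrt{\sqrt{2} \sqrt{14} + \left(\left(- \frac{1}{31}\right) 172 + \frac{221}{172}\right)} = \sqrt{2 \sqrt{7} + \left(- \frac{172}{31} + 221 \cdot \frac{1}{172}\right)} = \sqrt{2 \sqrt{7} + \left(- \frac{172}{31} + \frac{221}{172}\right)} = \sqrt{2 \sqrt{7} - \frac{22733}{5332}} = \sqrt{- \frac{22733}{5332} + 2 \sqrt{7}}$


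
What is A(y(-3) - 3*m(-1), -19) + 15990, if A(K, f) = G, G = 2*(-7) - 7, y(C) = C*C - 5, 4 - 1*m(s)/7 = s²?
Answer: 15969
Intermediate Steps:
m(s) = 28 - 7*s²
y(C) = -5 + C² (y(C) = C² - 5 = -5 + C²)
G = -21 (G = -14 - 7 = -21)
A(K, f) = -21
A(y(-3) - 3*m(-1), -19) + 15990 = -21 + 15990 = 15969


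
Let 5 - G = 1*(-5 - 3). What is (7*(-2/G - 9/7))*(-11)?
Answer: 1441/13 ≈ 110.85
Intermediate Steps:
G = 13 (G = 5 - (-5 - 3) = 5 - (-8) = 5 - 1*(-8) = 5 + 8 = 13)
(7*(-2/G - 9/7))*(-11) = (7*(-2/13 - 9/7))*(-11) = (7*(-131/91))*(-11) = -131/13*(-11) = 1441/13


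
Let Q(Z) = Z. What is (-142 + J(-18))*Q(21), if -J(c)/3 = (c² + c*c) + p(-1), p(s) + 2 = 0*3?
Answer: -43680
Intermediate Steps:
p(s) = -2 (p(s) = -2 + 0*3 = -2 + 0 = -2)
J(c) = 6 - 6*c² (J(c) = -3*((c² + c*c) - 2) = -3*((c² + c²) - 2) = -3*(2*c² - 2) = -3*(-2 + 2*c²) = 6 - 6*c²)
(-142 + J(-18))*Q(21) = (-142 + (6 - 6*(-18)²))*21 = (-142 + (6 - 6*324))*21 = (-142 + (6 - 1944))*21 = (-142 - 1938)*21 = -2080*21 = -43680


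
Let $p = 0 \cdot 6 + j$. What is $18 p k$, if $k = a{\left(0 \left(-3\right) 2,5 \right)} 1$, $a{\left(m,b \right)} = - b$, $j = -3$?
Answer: $270$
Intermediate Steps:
$p = -3$ ($p = 0 \cdot 6 - 3 = 0 - 3 = -3$)
$k = -5$ ($k = \left(-1\right) 5 \cdot 1 = \left(-5\right) 1 = -5$)
$18 p k = 18 \left(-3\right) \left(-5\right) = \left(-54\right) \left(-5\right) = 270$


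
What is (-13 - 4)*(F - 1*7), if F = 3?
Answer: 68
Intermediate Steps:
(-13 - 4)*(F - 1*7) = (-13 - 4)*(3 - 1*7) = -17*(3 - 7) = -17*(-4) = 68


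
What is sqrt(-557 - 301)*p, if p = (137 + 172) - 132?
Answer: 177*I*sqrt(858) ≈ 5184.6*I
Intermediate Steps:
p = 177 (p = 309 - 132 = 177)
sqrt(-557 - 301)*p = sqrt(-557 - 301)*177 = sqrt(-858)*177 = (I*sqrt(858))*177 = 177*I*sqrt(858)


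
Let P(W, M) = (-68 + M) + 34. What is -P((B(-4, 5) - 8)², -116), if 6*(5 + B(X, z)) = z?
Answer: 150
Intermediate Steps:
B(X, z) = -5 + z/6
P(W, M) = -34 + M
-P((B(-4, 5) - 8)², -116) = -(-34 - 116) = -1*(-150) = 150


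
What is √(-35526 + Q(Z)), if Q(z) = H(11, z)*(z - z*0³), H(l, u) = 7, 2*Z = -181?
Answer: I*√144638/2 ≈ 190.16*I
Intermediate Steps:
Z = -181/2 (Z = (½)*(-181) = -181/2 ≈ -90.500)
Q(z) = 7*z (Q(z) = 7*(z - z*0³) = 7*(z - z*0) = 7*(z + 0) = 7*z)
√(-35526 + Q(Z)) = √(-35526 + 7*(-181/2)) = √(-35526 - 1267/2) = √(-72319/2) = I*√144638/2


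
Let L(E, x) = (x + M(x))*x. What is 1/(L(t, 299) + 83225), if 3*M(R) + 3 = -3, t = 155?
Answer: 1/172028 ≈ 5.8130e-6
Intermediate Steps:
M(R) = -2 (M(R) = -1 + (1/3)*(-3) = -1 - 1 = -2)
L(E, x) = x*(-2 + x) (L(E, x) = (x - 2)*x = (-2 + x)*x = x*(-2 + x))
1/(L(t, 299) + 83225) = 1/(299*(-2 + 299) + 83225) = 1/(299*297 + 83225) = 1/(88803 + 83225) = 1/172028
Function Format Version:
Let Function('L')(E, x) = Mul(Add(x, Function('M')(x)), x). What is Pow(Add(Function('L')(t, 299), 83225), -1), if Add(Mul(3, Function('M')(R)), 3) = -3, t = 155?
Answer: Rational(1, 172028) ≈ 5.8130e-6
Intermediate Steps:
Function('M')(R) = -2 (Function('M')(R) = Add(-1, Mul(Rational(1, 3), -3)) = Add(-1, -1) = -2)
Function('L')(E, x) = Mul(x, Add(-2, x)) (Function('L')(E, x) = Mul(Add(x, -2), x) = Mul(Add(-2, x), x) = Mul(x, Add(-2, x)))
Pow(Add(Function('L')(t, 299), 83225), -1) = Pow(Add(Mul(299, Add(-2, 299)), 83225), -1) = Pow(Add(Mul(299, 297), 83225), -1) = Pow(Add(88803, 83225), -1) = Pow(172028, -1) = Rational(1, 172028)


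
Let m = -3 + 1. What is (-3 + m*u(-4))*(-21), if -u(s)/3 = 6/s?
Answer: 252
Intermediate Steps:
m = -2
u(s) = -18/s
(-3 + m*u(-4))*(-21) = (-3 - (-36)/(-4))*(-21) = (-3 - (-36)*(-1)/4)*(-21) = (-3 - 2*9/2)*(-21) = (-3 - 9)*(-21) = -12*(-21) = 252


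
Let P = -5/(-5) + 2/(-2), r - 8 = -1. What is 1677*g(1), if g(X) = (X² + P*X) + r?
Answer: 13416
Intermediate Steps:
r = 7 (r = 8 - 1 = 7)
P = 0 (P = -5*(-⅕) + 2*(-½) = 1 - 1 = 0)
g(X) = 7 + X² (g(X) = (X² + 0*X) + 7 = (X² + 0) + 7 = X² + 7 = 7 + X²)
1677*g(1) = 1677*(7 + 1²) = 1677*(7 + 1) = 1677*8 = 13416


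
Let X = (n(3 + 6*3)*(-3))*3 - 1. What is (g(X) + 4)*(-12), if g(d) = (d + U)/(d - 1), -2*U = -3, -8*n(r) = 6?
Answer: -1260/19 ≈ -66.316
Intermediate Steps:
n(r) = -¾ (n(r) = -⅛*6 = -¾)
U = 3/2 (U = -½*(-3) = 3/2 ≈ 1.5000)
X = 23/4 (X = -¾*(-3)*3 - 1 = (9/4)*3 - 1 = 27/4 - 1 = 23/4 ≈ 5.7500)
g(d) = (3/2 + d)/(-1 + d) (g(d) = (d + 3/2)/(d - 1) = (3/2 + d)/(-1 + d))
(g(X) + 4)*(-12) = ((3/2 + 23/4)/(-1 + 23/4) + 4)*(-12) = ((29/4)/(19/4) + 4)*(-12) = ((4/19)*(29/4) + 4)*(-12) = (29/19 + 4)*(-12) = (105/19)*(-12) = -1260/19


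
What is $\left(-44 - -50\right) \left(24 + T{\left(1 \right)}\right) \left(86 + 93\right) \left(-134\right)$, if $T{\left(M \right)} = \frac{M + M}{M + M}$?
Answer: $-3597900$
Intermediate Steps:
$T{\left(M \right)} = 1$ ($T{\left(M \right)} = \frac{2 M}{2 M} = 2 M \frac{1}{2 M} = 1$)
$\left(-44 - -50\right) \left(24 + T{\left(1 \right)}\right) \left(86 + 93\right) \left(-134\right) = \left(-44 - -50\right) \left(24 + 1\right) \left(86 + 93\right) \left(-134\right) = \left(-44 + 50\right) 25 \cdot 179 \left(-134\right) = 6 \cdot 4475 \left(-134\right) = 26850 \left(-134\right) = -3597900$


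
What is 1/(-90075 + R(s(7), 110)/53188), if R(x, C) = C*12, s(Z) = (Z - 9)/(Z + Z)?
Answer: -13297/1197726945 ≈ -1.1102e-5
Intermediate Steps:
s(Z) = (-9 + Z)/(2*Z) (s(Z) = (-9 + Z)/((2*Z)) = (-9 + Z)*(1/(2*Z)) = (-9 + Z)/(2*Z))
R(x, C) = 12*C
1/(-90075 + R(s(7), 110)/53188) = 1/(-90075 + (12*110)/53188) = 1/(-90075 + 1320*(1/53188)) = 1/(-90075 + 330/13297) = 1/(-1197726945/13297) = -13297/1197726945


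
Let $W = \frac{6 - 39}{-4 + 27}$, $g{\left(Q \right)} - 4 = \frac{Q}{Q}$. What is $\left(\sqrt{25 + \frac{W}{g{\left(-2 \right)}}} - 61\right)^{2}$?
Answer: $\frac{430757}{115} - \frac{854 \sqrt{6670}}{115} \approx 3139.2$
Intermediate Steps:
$g{\left(Q \right)} = 5$ ($g{\left(Q \right)} = 4 + \frac{Q}{Q} = 4 + 1 = 5$)
$W = - \frac{33}{23} \approx -1.4348$
$\left(\sqrt{25 + \frac{W}{g{\left(-2 \right)}}} - 61\right)^{2} = \left(\sqrt{25 - \frac{33}{23 \cdot 5}} - 61\right)^{2} = \left(\sqrt{25 - \frac{33}{115}} - 61\right)^{2} = \left(\sqrt{\frac{2842}{115}} - 61\right)^{2} = \left(\frac{7 \sqrt{6670}}{115} - 61\right)^{2} = \left(-61 + \frac{7 \sqrt{6670}}{115}\right)^{2}$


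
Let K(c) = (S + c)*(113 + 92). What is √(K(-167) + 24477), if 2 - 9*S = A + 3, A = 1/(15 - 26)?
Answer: 2*I*√2662253/33 ≈ 98.887*I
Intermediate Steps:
A = -1/11 (A = 1/(-11) = -1/11 ≈ -0.090909)
S = -10/99 (S = 2/9 - (-1/11 + 3)/9 = 2/9 - ⅑*32/11 = 2/9 - 32/99 = -10/99 ≈ -0.10101)
K(c) = -2050/99 + 205*c (K(c) = (-10/99 + c)*(113 + 92) = (-10/99 + c)*205 = -2050/99 + 205*c)
√(K(-167) + 24477) = √((-2050/99 + 205*(-167)) + 24477) = √((-2050/99 - 34235) + 24477) = √(-3391315/99 + 24477) = √(-968092/99) = 2*I*√2662253/33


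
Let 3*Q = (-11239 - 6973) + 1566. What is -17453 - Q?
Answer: -35713/3 ≈ -11904.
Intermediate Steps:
Q = -16646/3 (Q = ((-11239 - 6973) + 1566)/3 = (-18212 + 1566)/3 = (⅓)*(-16646) = -16646/3 ≈ -5548.7)
-17453 - Q = -17453 - 1*(-16646/3) = -17453 + 16646/3 = -35713/3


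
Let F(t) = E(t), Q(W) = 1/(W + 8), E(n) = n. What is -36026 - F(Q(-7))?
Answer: -36027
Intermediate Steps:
Q(W) = 1/(8 + W)
F(t) = t
-36026 - F(Q(-7)) = -36026 - 1/(8 - 7) = -36026 - 1/1 = -36026 - 1*1 = -36026 - 1 = -36027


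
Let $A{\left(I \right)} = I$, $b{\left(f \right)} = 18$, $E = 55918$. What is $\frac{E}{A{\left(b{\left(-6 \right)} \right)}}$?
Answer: $\frac{27959}{9} \approx 3106.6$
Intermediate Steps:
$\frac{E}{A{\left(b{\left(-6 \right)} \right)}} = \frac{55918}{18} = 55918 \cdot \frac{1}{18} = \frac{27959}{9}$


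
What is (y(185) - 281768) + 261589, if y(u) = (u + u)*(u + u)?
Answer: 116721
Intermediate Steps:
y(u) = 4*u² (y(u) = (2*u)*(2*u) = 4*u²)
(y(185) - 281768) + 261589 = (4*185² - 281768) + 261589 = (4*34225 - 281768) + 261589 = (136900 - 281768) + 261589 = -144868 + 261589 = 116721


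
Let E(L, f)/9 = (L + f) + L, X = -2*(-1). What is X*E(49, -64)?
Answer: 612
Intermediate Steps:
X = 2
E(L, f) = 9*f + 18*L (E(L, f) = 9*((L + f) + L) = 9*(f + 2*L) = 9*f + 18*L)
X*E(49, -64) = 2*(9*(-64) + 18*49) = 2*(-576 + 882) = 2*306 = 612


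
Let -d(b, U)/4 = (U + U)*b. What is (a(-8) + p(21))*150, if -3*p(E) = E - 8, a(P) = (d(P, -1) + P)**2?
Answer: 776950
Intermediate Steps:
d(b, U) = -8*U*b (d(b, U) = -4*(U + U)*b = -4*2*U*b = -8*U*b)
a(P) = 81*P**2 (a(P) = (-8*(-1)*P + P)**2 = (8*P + P)**2 = (9*P)**2 = 81*P**2)
p(E) = 8/3 - E/3 (p(E) = -(E - 8)/3 = -(-8 + E)/3 = 8/3 - E/3)
(a(-8) + p(21))*150 = (81*(-8)**2 + (8/3 - 1/3*21))*150 = (81*64 + (8/3 - 7))*150 = (5184 - 13/3)*150 = (15539/3)*150 = 776950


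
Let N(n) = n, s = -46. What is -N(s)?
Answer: 46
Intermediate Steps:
-N(s) = -1*(-46) = 46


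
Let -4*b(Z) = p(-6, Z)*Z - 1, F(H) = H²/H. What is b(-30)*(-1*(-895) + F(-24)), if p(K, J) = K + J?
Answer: -939809/4 ≈ -2.3495e+5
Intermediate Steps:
p(K, J) = J + K
F(H) = H
b(Z) = ¼ - Z*(-6 + Z)/4 (b(Z) = -((Z - 6)*Z - 1)/4 = -((-6 + Z)*Z - 1)/4 = -(Z*(-6 + Z) - 1)/4 = -(-1 + Z*(-6 + Z))/4 = ¼ - Z*(-6 + Z)/4)
b(-30)*(-1*(-895) + F(-24)) = (¼ - ¼*(-30)*(-6 - 30))*(-1*(-895) - 24) = (¼ - ¼*(-30)*(-36))*(895 - 24) = (¼ - 270)*871 = -1079/4*871 = -939809/4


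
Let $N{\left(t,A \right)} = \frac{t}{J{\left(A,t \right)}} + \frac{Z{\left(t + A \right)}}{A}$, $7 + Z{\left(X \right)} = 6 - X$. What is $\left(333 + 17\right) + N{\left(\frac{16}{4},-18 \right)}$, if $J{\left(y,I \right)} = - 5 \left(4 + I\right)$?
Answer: $\frac{15713}{45} \approx 349.18$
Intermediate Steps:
$J{\left(y,I \right)} = -20 - 5 I$
$Z{\left(X \right)} = -1 - X$ ($Z{\left(X \right)} = -7 - \left(-6 + X\right) = -1 - X$)
$N{\left(t,A \right)} = \frac{t}{-20 - 5 t} + \frac{-1 - A - t}{A}$ ($N{\left(t,A \right)} = \frac{t}{-20 - 5 t} + \frac{-1 - \left(t + A\right)}{A} = \frac{t}{-20 - 5 t} + \frac{-1 - \left(A + t\right)}{A} = \frac{t}{-20 - 5 t} + \frac{-1 - A - t}{A}$)
$\left(333 + 17\right) + N{\left(\frac{16}{4},-18 \right)} = \left(333 + 17\right) + \frac{\left(4 + \frac{16}{4}\right) \left(-1 - -18 - \frac{16}{4}\right) - - \frac{18 \cdot \frac{16}{4}}{5}}{\left(-18\right) \left(4 + \frac{16}{4}\right)} = 350 - \frac{\left(4 + 16 \cdot \frac{1}{4}\right) \left(-1 + 18 - 16 \cdot \frac{1}{4}\right) - - \frac{18 \cdot 16 \cdot \frac{1}{4}}{5}}{18 \left(4 + 16 \cdot \frac{1}{4}\right)} = 350 - \frac{\left(4 + 4\right) \left(-1 + 18 - 4\right) - \left(- \frac{18}{5}\right) 4}{18 \left(4 + 4\right)} = 350 - \frac{8 \left(-1 + 18 - 4\right) + \frac{72}{5}}{18 \cdot 8} = 350 - \frac{8 \cdot 13 + \frac{72}{5}}{144} = 350 - \frac{104 + \frac{72}{5}}{144} = 350 - \frac{1}{144} \cdot \frac{592}{5} = 350 - \frac{37}{45} = \frac{15713}{45}$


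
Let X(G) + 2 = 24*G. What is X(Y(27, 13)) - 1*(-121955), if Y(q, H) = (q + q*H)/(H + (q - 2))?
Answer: 2321643/19 ≈ 1.2219e+5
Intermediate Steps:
Y(q, H) = (q + H*q)/(-2 + H + q) (Y(q, H) = (q + H*q)/(H + (-2 + q)) = (q + H*q)/(-2 + H + q))
X(G) = -2 + 24*G
X(Y(27, 13)) - 1*(-121955) = (-2 + 24*(27*(1 + 13)/(-2 + 13 + 27))) - 1*(-121955) = (-2 + 24*(27*14/38)) + 121955 = (-2 + 24*(27*(1/38)*14)) + 121955 = (-2 + 24*(189/19)) + 121955 = (-2 + 4536/19) + 121955 = 4498/19 + 121955 = 2321643/19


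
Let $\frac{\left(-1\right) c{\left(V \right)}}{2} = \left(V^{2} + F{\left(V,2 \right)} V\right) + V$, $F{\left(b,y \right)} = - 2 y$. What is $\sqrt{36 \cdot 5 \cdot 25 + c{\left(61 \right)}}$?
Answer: $4 i \sqrt{161} \approx 50.754 i$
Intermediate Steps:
$c{\left(V \right)} = - 2 V^{2} + 6 V$ ($c{\left(V \right)} = - 2 \left(\left(V^{2} + \left(-2\right) 2 V\right) + V\right) = - 2 \left(\left(V^{2} - 4 V\right) + V\right) = - 2 \left(V^{2} - 3 V\right) = - 2 V^{2} + 6 V$)
$\sqrt{36 \cdot 5 \cdot 25 + c{\left(61 \right)}} = \sqrt{36 \cdot 5 \cdot 25 + 2 \cdot 61 \left(3 - 61\right)} = \sqrt{180 \cdot 25 + 2 \cdot 61 \left(3 - 61\right)} = \sqrt{4500 + 2 \cdot 61 \left(-58\right)} = \sqrt{4500 - 7076} = \sqrt{-2576} = 4 i \sqrt{161}$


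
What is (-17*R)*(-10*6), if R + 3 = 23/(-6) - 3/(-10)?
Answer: -6664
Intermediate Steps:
R = -98/15 (R = -3 + (23/(-6) - 3/(-10)) = -3 + (23*(-1/6) - 3*(-1/10)) = -3 + (-23/6 + 3/10) = -3 - 53/15 = -98/15 ≈ -6.5333)
(-17*R)*(-10*6) = (-17*(-98/15))*(-10*6) = (1666/15)*(-60) = -6664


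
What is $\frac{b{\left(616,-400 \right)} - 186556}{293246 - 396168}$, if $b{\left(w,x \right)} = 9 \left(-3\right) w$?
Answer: $\frac{101594}{51461} \approx 1.9742$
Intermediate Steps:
$b{\left(w,x \right)} = - 27 w$
$\frac{b{\left(616,-400 \right)} - 186556}{293246 - 396168} = \frac{\left(-27\right) 616 - 186556}{293246 - 396168} = \frac{-16632 - 186556}{-102922} = \left(-203188\right) \left(- \frac{1}{102922}\right) = \frac{101594}{51461}$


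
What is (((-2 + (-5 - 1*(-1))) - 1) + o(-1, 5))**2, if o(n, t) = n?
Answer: 64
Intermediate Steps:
(((-2 + (-5 - 1*(-1))) - 1) + o(-1, 5))**2 = (((-2 + (-5 - 1*(-1))) - 1) - 1)**2 = (((-2 + (-5 + 1)) - 1) - 1)**2 = (((-2 - 4) - 1) - 1)**2 = ((-6 - 1) - 1)**2 = (-7 - 1)**2 = (-8)**2 = 64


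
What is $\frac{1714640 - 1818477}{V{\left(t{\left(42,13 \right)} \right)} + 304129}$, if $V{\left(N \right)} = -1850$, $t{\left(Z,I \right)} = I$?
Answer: $- \frac{103837}{302279} \approx -0.34351$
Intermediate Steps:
$\frac{1714640 - 1818477}{V{\left(t{\left(42,13 \right)} \right)} + 304129} = \frac{1714640 - 1818477}{-1850 + 304129} = \frac{1714640 - 1818477}{302279} = \left(-103837\right) \frac{1}{302279} = - \frac{103837}{302279}$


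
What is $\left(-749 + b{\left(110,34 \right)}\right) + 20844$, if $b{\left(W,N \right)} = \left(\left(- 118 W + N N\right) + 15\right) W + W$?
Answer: $-1278785$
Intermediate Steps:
$b{\left(W,N \right)} = W + W \left(15 + N^{2} - 118 W\right)$ ($b{\left(W,N \right)} = \left(\left(- 118 W + N^{2}\right) + 15\right) W + W = \left(\left(N^{2} - 118 W\right) + 15\right) W + W = \left(15 + N^{2} - 118 W\right) W + W = W \left(15 + N^{2} - 118 W\right) + W = W + W \left(15 + N^{2} - 118 W\right)$)
$\left(-749 + b{\left(110,34 \right)}\right) + 20844 = \left(-749 + 110 \left(16 + 34^{2} - 12980\right)\right) + 20844 = \left(-749 + 110 \left(16 + 1156 - 12980\right)\right) + 20844 = \left(-749 + 110 \left(-11808\right)\right) + 20844 = \left(-749 - 1298880\right) + 20844 = -1299629 + 20844 = -1278785$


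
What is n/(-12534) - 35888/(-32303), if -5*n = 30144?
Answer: 537140432/337404835 ≈ 1.5920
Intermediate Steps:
n = -30144/5 (n = -⅕*30144 = -30144/5 ≈ -6028.8)
n/(-12534) - 35888/(-32303) = -30144/5/(-12534) - 35888/(-32303) = -30144/5*(-1/12534) - 35888*(-1/32303) = 5024/10445 + 35888/32303 = 537140432/337404835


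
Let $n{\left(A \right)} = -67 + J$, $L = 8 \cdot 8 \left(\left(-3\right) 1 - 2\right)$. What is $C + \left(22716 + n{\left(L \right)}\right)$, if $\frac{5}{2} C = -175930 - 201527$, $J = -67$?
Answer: $- \frac{642004}{5} \approx -1.284 \cdot 10^{5}$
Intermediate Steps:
$L = -320$ ($L = 64 \left(-3 - 2\right) = 64 \left(-5\right) = -320$)
$C = - \frac{754914}{5}$ ($C = \frac{2 \left(-175930 - 201527\right)}{5} = \frac{2}{5} \left(-377457\right) = - \frac{754914}{5} \approx -1.5098 \cdot 10^{5}$)
$n{\left(A \right)} = -134$ ($n{\left(A \right)} = -67 - 67 = -134$)
$C + \left(22716 + n{\left(L \right)}\right) = - \frac{754914}{5} + \left(22716 - 134\right) = - \frac{754914}{5} + 22582 = - \frac{642004}{5}$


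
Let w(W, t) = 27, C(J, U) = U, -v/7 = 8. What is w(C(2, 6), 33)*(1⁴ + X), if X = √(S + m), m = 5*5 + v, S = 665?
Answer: 27 + 27*√634 ≈ 706.84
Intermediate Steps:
v = -56 (v = -7*8 = -56)
m = -31 (m = 5*5 - 56 = 25 - 56 = -31)
X = √634 (X = √(665 - 31) = √634 ≈ 25.179)
w(C(2, 6), 33)*(1⁴ + X) = 27*(1⁴ + √634) = 27*(1 + √634) = 27 + 27*√634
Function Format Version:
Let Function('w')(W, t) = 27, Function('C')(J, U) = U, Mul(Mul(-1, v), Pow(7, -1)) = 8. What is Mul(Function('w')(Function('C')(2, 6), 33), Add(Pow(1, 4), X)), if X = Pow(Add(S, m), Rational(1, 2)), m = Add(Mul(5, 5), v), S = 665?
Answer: Add(27, Mul(27, Pow(634, Rational(1, 2)))) ≈ 706.84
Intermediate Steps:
v = -56 (v = Mul(-7, 8) = -56)
m = -31 (m = Add(Mul(5, 5), -56) = Add(25, -56) = -31)
X = Pow(634, Rational(1, 2)) (X = Pow(Add(665, -31), Rational(1, 2)) = Pow(634, Rational(1, 2)) ≈ 25.179)
Mul(Function('w')(Function('C')(2, 6), 33), Add(Pow(1, 4), X)) = Mul(27, Add(Pow(1, 4), Pow(634, Rational(1, 2)))) = Mul(27, Add(1, Pow(634, Rational(1, 2)))) = Add(27, Mul(27, Pow(634, Rational(1, 2))))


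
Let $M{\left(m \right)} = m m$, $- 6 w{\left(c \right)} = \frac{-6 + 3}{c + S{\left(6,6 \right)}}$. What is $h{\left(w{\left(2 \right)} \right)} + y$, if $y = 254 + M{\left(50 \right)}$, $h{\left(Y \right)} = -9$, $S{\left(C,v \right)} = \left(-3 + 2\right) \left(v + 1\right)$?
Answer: $2745$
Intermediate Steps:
$S{\left(C,v \right)} = -1 - v$ ($S{\left(C,v \right)} = - (1 + v) = -1 - v$)
$w{\left(c \right)} = \frac{1}{2 \left(-7 + c\right)}$ ($w{\left(c \right)} = - \frac{\left(-6 + 3\right) \frac{1}{c - 7}}{6} = - \frac{\left(-3\right) \frac{1}{c - 7}}{6} = - \frac{\left(-3\right) \frac{1}{-7 + c}}{6} = \frac{1}{2 \left(-7 + c\right)}$)
$M{\left(m \right)} = m^{2}$
$y = 2754$ ($y = 254 + 50^{2} = 254 + 2500 = 2754$)
$h{\left(w{\left(2 \right)} \right)} + y = -9 + 2754 = 2745$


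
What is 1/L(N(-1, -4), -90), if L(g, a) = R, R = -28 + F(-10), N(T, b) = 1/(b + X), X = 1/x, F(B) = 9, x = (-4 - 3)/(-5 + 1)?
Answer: -1/19 ≈ -0.052632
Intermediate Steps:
x = 7/4 (x = -7/(-4) = -7*(-¼) = 7/4 ≈ 1.7500)
X = 4/7 (X = 1/(7/4) = 4/7 ≈ 0.57143)
N(T, b) = 1/(4/7 + b) (N(T, b) = 1/(b + 4/7) = 1/(4/7 + b))
R = -19 (R = -28 + 9 = -19)
L(g, a) = -19
1/L(N(-1, -4), -90) = 1/(-19) = -1/19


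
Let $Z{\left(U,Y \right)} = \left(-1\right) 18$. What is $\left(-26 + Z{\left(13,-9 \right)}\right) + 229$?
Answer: $185$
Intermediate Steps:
$Z{\left(U,Y \right)} = -18$
$\left(-26 + Z{\left(13,-9 \right)}\right) + 229 = \left(-26 - 18\right) + 229 = -44 + 229 = 185$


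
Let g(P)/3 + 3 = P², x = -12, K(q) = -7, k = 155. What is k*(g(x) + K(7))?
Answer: 64480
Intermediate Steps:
g(P) = -9 + 3*P²
k*(g(x) + K(7)) = 155*((-9 + 3*(-12)²) - 7) = 155*((-9 + 3*144) - 7) = 155*((-9 + 432) - 7) = 155*(423 - 7) = 155*416 = 64480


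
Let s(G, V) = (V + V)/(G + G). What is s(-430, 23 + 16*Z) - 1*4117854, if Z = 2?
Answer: -354135455/86 ≈ -4.1179e+6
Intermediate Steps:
s(G, V) = V/G (s(G, V) = (2*V)/((2*G)) = (2*V)*(1/(2*G)) = V/G)
s(-430, 23 + 16*Z) - 1*4117854 = (23 + 16*2)/(-430) - 1*4117854 = (23 + 32)*(-1/430) - 4117854 = 55*(-1/430) - 4117854 = -11/86 - 4117854 = -354135455/86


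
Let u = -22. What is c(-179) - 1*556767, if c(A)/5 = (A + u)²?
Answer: -354762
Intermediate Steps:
c(A) = 5*(-22 + A)² (c(A) = 5*(A - 22)² = 5*(-22 + A)²)
c(-179) - 1*556767 = 5*(-22 - 179)² - 1*556767 = 5*(-201)² - 556767 = 5*40401 - 556767 = 202005 - 556767 = -354762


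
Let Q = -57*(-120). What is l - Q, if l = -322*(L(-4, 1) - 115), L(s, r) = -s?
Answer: 28902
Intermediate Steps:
Q = 6840
l = 35742 (l = -322*(-1*(-4) - 115) = -322*(4 - 115) = -322*(-111) = 35742)
l - Q = 35742 - 1*6840 = 35742 - 6840 = 28902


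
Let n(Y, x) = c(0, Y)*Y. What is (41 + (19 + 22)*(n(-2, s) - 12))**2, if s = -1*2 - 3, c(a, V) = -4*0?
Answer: 203401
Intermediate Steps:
c(a, V) = 0
s = -5 (s = -2 - 3 = -5)
n(Y, x) = 0 (n(Y, x) = 0*Y = 0)
(41 + (19 + 22)*(n(-2, s) - 12))**2 = (41 + (19 + 22)*(0 - 12))**2 = (41 + 41*(-12))**2 = (41 - 492)**2 = (-451)**2 = 203401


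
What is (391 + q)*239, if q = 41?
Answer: 103248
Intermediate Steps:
(391 + q)*239 = (391 + 41)*239 = 432*239 = 103248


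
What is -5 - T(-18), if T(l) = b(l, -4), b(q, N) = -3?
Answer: -2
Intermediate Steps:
T(l) = -3
-5 - T(-18) = -5 - 1*(-3) = -5 + 3 = -2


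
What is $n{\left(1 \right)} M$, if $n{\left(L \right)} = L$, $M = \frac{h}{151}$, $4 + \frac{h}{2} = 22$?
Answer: $\frac{36}{151} \approx 0.23841$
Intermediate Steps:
$h = 36$ ($h = -8 + 2 \cdot 22 = -8 + 44 = 36$)
$M = \frac{36}{151} \approx 0.23841$
$n{\left(1 \right)} M = 1 \cdot \frac{36}{151} = \frac{36}{151}$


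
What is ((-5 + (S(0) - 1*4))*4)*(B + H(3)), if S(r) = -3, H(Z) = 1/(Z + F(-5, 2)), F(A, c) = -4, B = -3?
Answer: 192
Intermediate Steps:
H(Z) = 1/(-4 + Z) (H(Z) = 1/(Z - 4) = 1/(-4 + Z))
((-5 + (S(0) - 1*4))*4)*(B + H(3)) = ((-5 + (-3 - 1*4))*4)*(-3 + 1/(-4 + 3)) = ((-5 + (-3 - 4))*4)*(-3 + 1/(-1)) = ((-5 - 7)*4)*(-3 - 1) = -12*4*(-4) = -48*(-4) = 192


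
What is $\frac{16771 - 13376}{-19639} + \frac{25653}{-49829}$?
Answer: $- \frac{672968722}{978591731} \approx -0.68769$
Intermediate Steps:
$\frac{16771 - 13376}{-19639} + \frac{25653}{-49829} = 3395 \left(- \frac{1}{19639}\right) + 25653 \left(- \frac{1}{49829}\right) = - \frac{3395}{19639} - \frac{25653}{49829} = - \frac{672968722}{978591731}$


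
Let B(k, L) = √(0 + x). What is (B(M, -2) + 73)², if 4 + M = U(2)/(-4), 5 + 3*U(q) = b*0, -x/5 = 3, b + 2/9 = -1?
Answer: (73 + I*√15)² ≈ 5314.0 + 565.46*I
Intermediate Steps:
b = -11/9 (b = -2/9 - 1 = -11/9 ≈ -1.2222)
x = -15 (x = -5*3 = -15)
U(q) = -5/3 (U(q) = -5/3 + (-11/9*0)/3 = -5/3 + (⅓)*0 = -5/3 + 0 = -5/3)
M = -43/12 (M = -4 - 5/3/(-4) = -4 - 5/3*(-¼) = -4 + 5/12 = -43/12 ≈ -3.5833)
B(k, L) = I*√15 (B(k, L) = √(0 - 15) = √(-15) = I*√15)
(B(M, -2) + 73)² = (I*√15 + 73)² = (73 + I*√15)²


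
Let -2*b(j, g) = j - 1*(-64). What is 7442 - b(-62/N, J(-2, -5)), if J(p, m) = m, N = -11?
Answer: 82245/11 ≈ 7476.8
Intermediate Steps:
b(j, g) = -32 - j/2 (b(j, g) = -(j - 1*(-64))/2 = -(j + 64)/2 = -(64 + j)/2 = -32 - j/2)
7442 - b(-62/N, J(-2, -5)) = 7442 - (-32 - (-31)/(-11)) = 7442 - (-32 - (-31)*(-1)/11) = 7442 - (-32 - ½*62/11) = 7442 - (-32 - 31/11) = 7442 - 1*(-383/11) = 7442 + 383/11 = 82245/11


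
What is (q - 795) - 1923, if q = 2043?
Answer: -675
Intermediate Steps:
(q - 795) - 1923 = (2043 - 795) - 1923 = 1248 - 1923 = -675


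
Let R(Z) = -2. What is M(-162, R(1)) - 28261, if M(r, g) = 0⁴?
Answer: -28261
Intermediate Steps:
M(r, g) = 0
M(-162, R(1)) - 28261 = 0 - 28261 = -28261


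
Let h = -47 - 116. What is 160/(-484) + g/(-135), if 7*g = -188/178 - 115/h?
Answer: -547749073/1658802915 ≈ -0.33021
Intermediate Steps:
h = -163
g = -5087/101549 (g = (-188/178 - 115/(-163))/7 = (-188*1/178 - 115*(-1/163))/7 = (-94/89 + 115/163)/7 = (⅐)*(-5087/14507) = -5087/101549 ≈ -0.050094)
160/(-484) + g/(-135) = 160/(-484) - 5087/101549/(-135) = 160*(-1/484) - 5087/101549*(-1/135) = -40/121 + 5087/13709115 = -547749073/1658802915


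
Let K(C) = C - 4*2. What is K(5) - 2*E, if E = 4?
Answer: -11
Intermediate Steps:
K(C) = -8 + C (K(C) = C - 8 = -8 + C)
K(5) - 2*E = (-8 + 5) - 2*4 = -3 - 8 = -11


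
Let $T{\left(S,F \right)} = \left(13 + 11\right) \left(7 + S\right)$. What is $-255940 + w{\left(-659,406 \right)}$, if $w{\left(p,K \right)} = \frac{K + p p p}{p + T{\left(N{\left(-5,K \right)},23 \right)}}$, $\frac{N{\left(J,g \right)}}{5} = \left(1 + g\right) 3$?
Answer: $- \frac{37660853033}{146029} \approx -2.579 \cdot 10^{5}$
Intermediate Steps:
$N{\left(J,g \right)} = 15 + 15 g$ ($N{\left(J,g \right)} = 5 \left(1 + g\right) 3 = 5 \left(3 + 3 g\right) = 15 + 15 g$)
$T{\left(S,F \right)} = 168 + 24 S$ ($T{\left(S,F \right)} = 24 \left(7 + S\right) = 168 + 24 S$)
$w{\left(p,K \right)} = \frac{K + p^{3}}{528 + p + 360 K}$ ($w{\left(p,K \right)} = \frac{K + p p p}{p + \left(168 + 24 \left(15 + 15 K\right)\right)} = \frac{K + p^{2} p}{p + \left(168 + \left(360 + 360 K\right)\right)} = \frac{K + p^{3}}{p + \left(528 + 360 K\right)} = \frac{K + p^{3}}{528 + p + 360 K}$)
$-255940 + w{\left(-659,406 \right)} = -255940 + \frac{406 + \left(-659\right)^{3}}{528 - 659 + 360 \cdot 406} = -255940 + \frac{406 - 286191179}{528 - 659 + 146160} = -255940 + \frac{1}{146029} \left(-286190773\right) = -255940 - \frac{286190773}{146029} = - \frac{37660853033}{146029}$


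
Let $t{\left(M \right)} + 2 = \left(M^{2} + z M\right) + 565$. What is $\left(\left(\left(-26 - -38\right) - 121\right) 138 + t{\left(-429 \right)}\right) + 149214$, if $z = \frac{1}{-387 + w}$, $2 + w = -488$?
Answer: $\frac{279566981}{877} \approx 3.1878 \cdot 10^{5}$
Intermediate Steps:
$w = -490$ ($w = -2 - 488 = -490$)
$z = - \frac{1}{877}$ ($z = \frac{1}{-387 - 490} = \frac{1}{-877} = - \frac{1}{877} \approx -0.0011403$)
$t{\left(M \right)} = 563 + M^{2} - \frac{M}{877}$ ($t{\left(M \right)} = -2 + \left(\left(M^{2} - \frac{M}{877}\right) + 565\right) = -2 + \left(565 + M^{2} - \frac{M}{877}\right) = 563 + M^{2} - \frac{M}{877}$)
$\left(\left(\left(-26 - -38\right) - 121\right) 138 + t{\left(-429 \right)}\right) + 149214 = \left(\left(\left(-26 - -38\right) - 121\right) 138 + \left(563 + \left(-429\right)^{2} - - \frac{429}{877}\right)\right) + 149214 = \left(\left(\left(-26 + 38\right) - 121\right) 138 + \left(563 + 184041 + \frac{429}{877}\right)\right) + 149214 = \left(\left(12 - 121\right) 138 + \frac{161898137}{877}\right) + 149214 = \left(\left(-109\right) 138 + \frac{161898137}{877}\right) + 149214 = \left(-15042 + \frac{161898137}{877}\right) + 149214 = \frac{148706303}{877} + 149214 = \frac{279566981}{877}$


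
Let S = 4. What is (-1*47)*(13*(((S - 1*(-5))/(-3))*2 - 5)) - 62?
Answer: 6659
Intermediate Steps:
(-1*47)*(13*(((S - 1*(-5))/(-3))*2 - 5)) - 62 = (-1*47)*(13*(((4 - 1*(-5))/(-3))*2 - 5)) - 62 = -611*(((4 + 5)*(-1/3))*2 - 5) - 62 = -611*((9*(-1/3))*2 - 5) - 62 = -611*(-3*2 - 5) - 62 = -611*(-6 - 5) - 62 = -611*(-11) - 62 = -47*(-143) - 62 = 6721 - 62 = 6659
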